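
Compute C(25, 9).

C(25,9) = (25·24·23·22·21·20·19·18·17) / 9! = 741354768000 / 362880 = 2042975.

2042975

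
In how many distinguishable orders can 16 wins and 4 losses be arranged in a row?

Choose positions for the wins: C(20,16) = 4845.

4845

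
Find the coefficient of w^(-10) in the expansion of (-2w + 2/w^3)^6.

960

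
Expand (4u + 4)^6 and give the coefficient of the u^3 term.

The general term is C(6,j)·(4u)^j·(4)^(6-j); the u^3 term has j = 3.
C(6,3) = 20.
Coefficient = C(6,3) · 4^3 · 4^3 = 20 · 64 · 64 = 81920.

81920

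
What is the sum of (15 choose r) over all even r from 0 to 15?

Even-r terms of row 15 sum to 2^14 = 16384.

16384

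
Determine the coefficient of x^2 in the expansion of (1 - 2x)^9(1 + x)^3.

Coefficient of x^2 = Σ_{j} C(9,j)·(-2)^j·C(3,2-j)·1^(2-j) for j from 0 to 2.
= 3 + (-54) + 144 = 93.

93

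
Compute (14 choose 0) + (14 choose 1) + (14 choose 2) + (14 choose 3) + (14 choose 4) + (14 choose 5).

3473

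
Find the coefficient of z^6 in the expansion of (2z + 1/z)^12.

General term: C(12,j)·(2z)^j·(1/z)^(12-j), with z-exponent 1j − 1(12−j) = 2j − 12.
Set 2j − 12 = 6: j = 9.
C(12,9) = 220; 2^9 = 512; 1^3 = 1.
Coefficient = 220 · 512 · 1 = 112640.

112640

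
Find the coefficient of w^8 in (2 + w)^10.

180

The general term is C(10,j)·(2)^j·(w)^(10-j); the w^8 term has j = 2.
C(10,2) = 45.
Coefficient = C(10,2) · 2^2 = 45 · 4 = 180.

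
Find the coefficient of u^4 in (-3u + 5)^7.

354375

The general term is C(7,j)·(-3u)^j·(5)^(7-j); the u^4 term has j = 4.
C(7,4) = 35.
Coefficient = C(7,4) · (-3)^4 · 5^3 = 35 · 81 · 125 = 354375.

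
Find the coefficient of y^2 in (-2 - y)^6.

240

The general term is C(6,j)·(-2)^j·(-y)^(6-j); the y^2 term has j = 4.
C(6,4) = 15.
Coefficient = C(6,4) · (-2)^4 = 15 · 16 = 240.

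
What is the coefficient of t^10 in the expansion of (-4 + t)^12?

1056

The general term is C(12,j)·(-4)^j·(t)^(12-j); the t^10 term has j = 2.
C(12,2) = 66.
Coefficient = C(12,2) · (-4)^2 = 66 · 16 = 1056.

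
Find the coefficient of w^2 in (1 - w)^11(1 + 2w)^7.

-15

Coefficient of w^2 = Σ_{j} C(11,j)·(-1)^j·C(7,2-j)·2^(2-j) for j from 0 to 2.
= 84 + (-154) + 55 = -15.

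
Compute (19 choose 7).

50388

C(19,7) = (19·18·17·16·15·14·13) / 7! = 253955520 / 5040 = 50388.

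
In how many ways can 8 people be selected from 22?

This is C(22,8) = 319770.

319770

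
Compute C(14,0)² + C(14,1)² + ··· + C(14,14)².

40116600

Σ C(14,j)² is the coefficient of x^14 in (1+x)^14(1+x)^14 = (1+x)^28, i.e. C(28,14) = 40116600.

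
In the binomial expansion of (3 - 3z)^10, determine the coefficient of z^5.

-14880348

The general term is C(10,j)·(3)^j·(-3z)^(10-j); the z^5 term has j = 5.
C(10,5) = 252.
Coefficient = C(10,5) · 3^5 · (-3)^5 = 252 · 243 · (-243) = -14880348.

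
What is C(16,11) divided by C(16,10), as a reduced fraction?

C(n,k+1)/C(n,k) = (n−k)/(k+1) = (16−10)/(10+1) = 6/11.

6/11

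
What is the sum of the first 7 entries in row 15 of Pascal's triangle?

1 + 15 + 105 + 455 + 1365 + 3003 + 5005 = 9949.

9949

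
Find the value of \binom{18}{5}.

8568

C(18,5) = (18·17·16·15·14) / 5! = 1028160 / 120 = 8568.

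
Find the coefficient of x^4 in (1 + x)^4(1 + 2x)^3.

129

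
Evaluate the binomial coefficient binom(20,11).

C(20,11) = C(20,9) by symmetry.
C(20,9) = (20·19·18·17·16·15·14·13·12) / 9! = 60949324800 / 362880 = 167960.

167960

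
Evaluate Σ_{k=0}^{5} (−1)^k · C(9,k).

-56

The partial alternating sum Σ_{k=0}^{5} (−1)^k C(9,k) = (−1)^5 C(8,5) = -56.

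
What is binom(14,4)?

1001

C(14,4) = (14·13·12·11) / 4! = 24024 / 24 = 1001.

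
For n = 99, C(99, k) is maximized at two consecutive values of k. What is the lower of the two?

49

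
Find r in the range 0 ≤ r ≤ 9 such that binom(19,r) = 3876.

C(19,r) increases on 0 ≤ r ≤ 9. C(19,3) = 969 and C(19,4) = 3876, so r = 4.

4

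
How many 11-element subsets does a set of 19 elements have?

C(19,11) = C(19,8) by symmetry.
C(19,8) = (19·18·17·16·15·14·13·12) / 8! = 3047466240 / 40320 = 75582.

75582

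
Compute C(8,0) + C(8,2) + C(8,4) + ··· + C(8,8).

Half of (1+1)^8 + (1−1)^8 gives the even-index sum: 2^7 = 128.

128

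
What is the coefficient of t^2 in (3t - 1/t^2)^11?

General term: C(11,j)·(3t)^j·(-1/t^2)^(11-j), with t-exponent 1j − 2(11−j) = 3j − 22.
Set 3j − 22 = 2: j = 8.
C(11,8) = 165; 3^8 = 6561; (-1)^3 = -1.
Coefficient = 165 · 6561 · (-1) = -1082565.

-1082565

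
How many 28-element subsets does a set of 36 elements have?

C(36,28) = C(36,8) by symmetry.
C(36,8) = (36·35·34·33·32·31·30·29) / 8! = 1220096908800 / 40320 = 30260340.

30260340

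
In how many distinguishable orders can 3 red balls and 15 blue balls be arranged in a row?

816

Choose positions for the red balls: C(18,3) = 816.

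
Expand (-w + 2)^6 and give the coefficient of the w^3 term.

-160

The general term is C(6,j)·(-w)^j·(2)^(6-j); the w^3 term has j = 3.
C(6,3) = 20.
Coefficient = C(6,3) · (-1)^3 · 2^3 = 20 · (-1) · 8 = -160.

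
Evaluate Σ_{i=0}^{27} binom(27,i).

134217728

The entries of row 27 sum to 2^27 = 134217728.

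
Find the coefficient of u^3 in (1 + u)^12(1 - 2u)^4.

-52

Coefficient of u^3 = Σ_{j} C(12,j)·1^j·C(4,3-j)·(-2)^(3-j) for j from 0 to 3.
= (-32) + 288 + (-528) + 220 = -52.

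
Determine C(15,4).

1365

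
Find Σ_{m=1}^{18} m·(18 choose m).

2359296

Differentiating (1+x)^18 and setting x=1: Σ m·C(18,m) = 18·2^17 = 2359296.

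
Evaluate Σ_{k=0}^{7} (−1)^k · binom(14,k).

-1716

The partial alternating sum Σ_{k=0}^{7} (−1)^k C(14,k) = (−1)^7 C(13,7) = -1716.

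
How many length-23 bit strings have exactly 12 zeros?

1352078

Choose the 12 positions: C(23,12) = 1352078.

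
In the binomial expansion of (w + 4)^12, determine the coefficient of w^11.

The general term is C(12,j)·(w)^j·(4)^(12-j); the w^11 term has j = 11.
C(12,11) = 12.
Coefficient = C(12,11) · 4^1 = 12 · 4 = 48.

48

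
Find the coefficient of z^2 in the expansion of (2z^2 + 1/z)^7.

General term: C(7,j)·(2z^2)^j·(1/z)^(7-j), with z-exponent 2j − 1(7−j) = 3j − 7.
Set 3j − 7 = 2: j = 3.
C(7,3) = 35; 2^3 = 8; 1^4 = 1.
Coefficient = 35 · 8 · 1 = 280.

280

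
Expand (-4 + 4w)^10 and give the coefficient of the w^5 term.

-264241152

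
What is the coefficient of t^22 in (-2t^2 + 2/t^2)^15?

General term: C(15,j)·(-2t^2)^j·(2/t^2)^(15-j), with t-exponent 2j − 2(15−j) = 4j − 30.
Set 4j − 30 = 22: j = 13.
C(15,13) = 105; (-2)^13 = -8192; 2^2 = 4.
Coefficient = 105 · (-8192) · 4 = -3440640.

-3440640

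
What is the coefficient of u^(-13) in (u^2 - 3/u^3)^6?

General term: C(6,j)·(u^2)^j·(-3/u^3)^(6-j), with u-exponent 2j − 3(6−j) = 5j − 18.
Set 5j − 18 = -13: j = 1.
C(6,1) = 6; 1^1 = 1; (-3)^5 = -243.
Coefficient = 6 · 1 · (-243) = -1458.

-1458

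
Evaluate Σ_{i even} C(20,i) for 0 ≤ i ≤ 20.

524288

Even-i terms of row 20 sum to 2^19 = 524288.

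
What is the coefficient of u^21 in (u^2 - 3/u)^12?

-36

General term: C(12,j)·(u^2)^j·(-3/u)^(12-j), with u-exponent 2j − 1(12−j) = 3j − 12.
Set 3j − 12 = 21: j = 11.
C(12,11) = 12; 1^11 = 1; (-3)^1 = -3.
Coefficient = 12 · 1 · (-3) = -36.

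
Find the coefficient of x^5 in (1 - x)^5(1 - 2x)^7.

-7183

Coefficient of x^5 = Σ_{j} C(5,j)·(-1)^j·C(7,5-j)·(-2)^(5-j) for j from 0 to 5.
= (-672) + (-2800) + (-2800) + (-840) + (-70) + (-1) = -7183.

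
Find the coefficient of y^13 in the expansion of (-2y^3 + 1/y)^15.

General term: C(15,j)·(-2y^3)^j·(1/y)^(15-j), with y-exponent 3j − 1(15−j) = 4j − 15.
Set 4j − 15 = 13: j = 7.
C(15,7) = 6435; (-2)^7 = -128; 1^8 = 1.
Coefficient = 6435 · (-128) · 1 = -823680.

-823680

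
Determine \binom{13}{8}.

C(13,8) = C(13,5) by symmetry.
C(13,5) = (13·12·11·10·9) / 5! = 154440 / 120 = 1287.

1287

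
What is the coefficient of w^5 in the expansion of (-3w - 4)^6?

5832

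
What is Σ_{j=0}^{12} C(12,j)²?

2704156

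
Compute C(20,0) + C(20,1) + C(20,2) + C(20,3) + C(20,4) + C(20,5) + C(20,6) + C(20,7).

137980

1 + 20 + 190 + 1140 + 4845 + 15504 + 38760 + 77520 = 137980.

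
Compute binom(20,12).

125970

C(20,12) = C(20,8) by symmetry.
C(20,8) = (20·19·18·17·16·15·14·13) / 8! = 5079110400 / 40320 = 125970.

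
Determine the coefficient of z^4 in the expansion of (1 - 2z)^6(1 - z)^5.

1765

Coefficient of z^4 = Σ_{j} C(6,j)·(-2)^j·C(5,4-j)·(-1)^(4-j) for j from 0 to 4.
= 5 + 120 + 600 + 800 + 240 = 1765.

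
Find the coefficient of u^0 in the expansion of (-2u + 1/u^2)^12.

126720

General term: C(12,j)·(-2u)^j·(1/u^2)^(12-j), with u-exponent 1j − 2(12−j) = 3j − 24.
Set 3j − 24 = 0: j = 8.
C(12,8) = 495; (-2)^8 = 256; 1^4 = 1.
Coefficient = 495 · 256 · 1 = 126720.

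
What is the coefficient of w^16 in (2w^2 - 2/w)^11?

112640

General term: C(11,j)·(2w^2)^j·(-2/w)^(11-j), with w-exponent 2j − 1(11−j) = 3j − 11.
Set 3j − 11 = 16: j = 9.
C(11,9) = 55; 2^9 = 512; (-2)^2 = 4.
Coefficient = 55 · 512 · 4 = 112640.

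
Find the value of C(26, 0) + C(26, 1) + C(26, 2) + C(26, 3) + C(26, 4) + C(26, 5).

83682

1 + 26 + 325 + 2600 + 14950 + 65780 = 83682.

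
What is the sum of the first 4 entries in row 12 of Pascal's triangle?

299

1 + 12 + 66 + 220 = 299.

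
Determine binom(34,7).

5379616

C(34,7) = (34·33·32·31·30·29·28) / 7! = 27113264640 / 5040 = 5379616.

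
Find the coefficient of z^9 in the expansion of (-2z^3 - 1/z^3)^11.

-42240

General term: C(11,j)·(-2z^3)^j·(-1/z^3)^(11-j), with z-exponent 3j − 3(11−j) = 6j − 33.
Set 6j − 33 = 9: j = 7.
C(11,7) = 330; (-2)^7 = -128; (-1)^4 = 1.
Coefficient = 330 · (-128) · 1 = -42240.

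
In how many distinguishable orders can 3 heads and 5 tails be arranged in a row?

Choose positions for the heads: C(8,3) = 56.

56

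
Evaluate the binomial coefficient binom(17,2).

136

C(17,2) = (17·16) / 2! = 272 / 2 = 136.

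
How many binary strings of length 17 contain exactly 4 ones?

2380

Choose the 4 positions: C(17,4) = 2380.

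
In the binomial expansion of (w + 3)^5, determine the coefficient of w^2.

270

The general term is C(5,j)·(w)^j·(3)^(5-j); the w^2 term has j = 2.
C(5,2) = 10.
Coefficient = C(5,2) · 3^3 = 10 · 27 = 270.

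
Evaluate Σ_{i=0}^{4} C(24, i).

1 + 24 + 276 + 2024 + 10626 = 12951.

12951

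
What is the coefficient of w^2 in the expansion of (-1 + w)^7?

-21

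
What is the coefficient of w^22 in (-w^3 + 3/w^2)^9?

27

General term: C(9,j)·(-w^3)^j·(3/w^2)^(9-j), with w-exponent 3j − 2(9−j) = 5j − 18.
Set 5j − 18 = 22: j = 8.
C(9,8) = 9; (-1)^8 = 1; 3^1 = 3.
Coefficient = 9 · 1 · 3 = 27.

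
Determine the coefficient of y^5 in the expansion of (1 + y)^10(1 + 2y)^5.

11584

Coefficient of y^5 = Σ_{j} C(10,j)·1^j·C(5,5-j)·2^(5-j) for j from 0 to 5.
= 32 + 800 + 3600 + 4800 + 2100 + 252 = 11584.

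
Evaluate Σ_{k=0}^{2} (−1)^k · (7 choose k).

15

The partial alternating sum Σ_{k=0}^{2} (−1)^k C(7,k) = (−1)^2 C(6,2) = 15.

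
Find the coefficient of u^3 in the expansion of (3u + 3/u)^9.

1653372

General term: C(9,j)·(3u)^j·(3/u)^(9-j), with u-exponent 1j − 1(9−j) = 2j − 9.
Set 2j − 9 = 3: j = 6.
C(9,6) = 84; 3^6 = 729; 3^3 = 27.
Coefficient = 84 · 729 · 27 = 1653372.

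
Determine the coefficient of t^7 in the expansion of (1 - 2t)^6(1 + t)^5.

Coefficient of t^7 = Σ_{j} C(6,j)·(-2)^j·C(5,7-j)·1^(7-j) for j from 2 to 6.
= 60 + (-800) + 2400 + (-1920) + 320 = 60.

60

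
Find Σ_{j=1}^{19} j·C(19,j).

Since j·C(19,j) = 19·C(18,j−1), the sum is 19·2^18 = 19·262144 = 4980736.

4980736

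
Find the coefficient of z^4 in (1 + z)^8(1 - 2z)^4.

54

Coefficient of z^4 = Σ_{j} C(8,j)·1^j·C(4,4-j)·(-2)^(4-j) for j from 0 to 4.
= 16 + (-256) + 672 + (-448) + 70 = 54.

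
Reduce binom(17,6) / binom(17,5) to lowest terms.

C(n,k+1)/C(n,k) = (n−k)/(k+1) = (17−5)/(5+1) = 12/6 = 2.

2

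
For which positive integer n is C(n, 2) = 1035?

46

n(n−1)/2 = 1035 ⇒ n(n−1) = 2070. Since 46·45 = 2070, n = 46.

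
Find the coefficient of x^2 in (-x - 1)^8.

28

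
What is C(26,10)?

5311735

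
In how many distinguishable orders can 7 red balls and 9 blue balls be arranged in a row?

11440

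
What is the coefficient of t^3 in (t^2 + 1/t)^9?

126

General term: C(9,j)·(t^2)^j·(1/t)^(9-j), with t-exponent 2j − 1(9−j) = 3j − 9.
Set 3j − 9 = 3: j = 4.
C(9,4) = 126; 1^4 = 1; 1^5 = 1.
Coefficient = 126 · 1 · 1 = 126.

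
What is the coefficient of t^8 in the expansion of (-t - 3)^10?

405

The general term is C(10,j)·(-t)^j·(-3)^(10-j); the t^8 term has j = 8.
C(10,8) = 45.
Coefficient = C(10,8) · (-3)^2 = 45 · 9 = 405.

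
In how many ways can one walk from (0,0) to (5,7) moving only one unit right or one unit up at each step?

792

Each path is a sequence of 12 steps with 5 rights: C(12,5) = 792.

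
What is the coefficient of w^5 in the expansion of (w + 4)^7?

The general term is C(7,j)·(w)^j·(4)^(7-j); the w^5 term has j = 5.
C(7,5) = 21.
Coefficient = C(7,5) · 4^2 = 21 · 16 = 336.

336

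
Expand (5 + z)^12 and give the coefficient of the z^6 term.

14437500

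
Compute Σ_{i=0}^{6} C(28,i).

1 + 28 + 378 + 3276 + 20475 + 98280 + 376740 = 499178.

499178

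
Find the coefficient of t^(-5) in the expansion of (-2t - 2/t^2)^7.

General term: C(7,j)·(-2t)^j·(-2/t^2)^(7-j), with t-exponent 1j − 2(7−j) = 3j − 14.
Set 3j − 14 = -5: j = 3.
C(7,3) = 35; (-2)^3 = -8; (-2)^4 = 16.
Coefficient = 35 · (-8) · 16 = -4480.

-4480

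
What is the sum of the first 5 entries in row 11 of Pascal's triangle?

562

1 + 11 + 55 + 165 + 330 = 562.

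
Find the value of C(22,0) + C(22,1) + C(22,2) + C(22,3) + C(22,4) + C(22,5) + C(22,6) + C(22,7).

280600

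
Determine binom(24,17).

346104

C(24,17) = C(24,7) by symmetry.
C(24,7) = (24·23·22·21·20·19·18) / 7! = 1744364160 / 5040 = 346104.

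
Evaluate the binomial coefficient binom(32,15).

C(32,15) = (32·31·30·29·28·27·26·25·24·23·22·21·20·19·18) / 15! = 739781100339240960000 / 1307674368000 = 565722720.

565722720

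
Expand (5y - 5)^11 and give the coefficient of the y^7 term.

16113281250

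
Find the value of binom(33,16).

1166803110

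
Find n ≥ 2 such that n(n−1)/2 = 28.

n(n−1)/2 = 28 ⇒ n(n−1) = 56. Since 8·7 = 56, n = 8.

8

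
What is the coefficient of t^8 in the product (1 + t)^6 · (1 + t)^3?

(1 + t)^6(1 + t)^3 = (1 + t)^9, so the coefficient of t^8 is C(9,8)·1^8 = 9·1 = 9.

9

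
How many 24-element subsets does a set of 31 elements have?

2629575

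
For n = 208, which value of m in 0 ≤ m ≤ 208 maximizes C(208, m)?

104

C(208,m) is maximized at m = 208/2 = 104.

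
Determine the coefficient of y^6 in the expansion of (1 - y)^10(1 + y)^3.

-36

Coefficient of y^6 = Σ_{j} C(10,j)·(-1)^j·C(3,6-j)·1^(6-j) for j from 3 to 6.
= (-120) + 630 + (-756) + 210 = -36.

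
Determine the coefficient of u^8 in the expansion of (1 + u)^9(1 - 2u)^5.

321

Coefficient of u^8 = Σ_{j} C(9,j)·1^j·C(5,8-j)·(-2)^(8-j) for j from 3 to 8.
= (-2688) + 10080 + (-10080) + 3360 + (-360) + 9 = 321.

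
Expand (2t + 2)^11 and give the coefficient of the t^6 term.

The general term is C(11,j)·(2t)^j·(2)^(11-j); the t^6 term has j = 6.
C(11,6) = 462.
Coefficient = C(11,6) · 2^6 · 2^5 = 462 · 64 · 32 = 946176.

946176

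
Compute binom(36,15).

C(36,15) = (36·35·34·33·32·31·30·29·28·27·26·25·24·23·22) / 15! = 7281003461233582080000 / 1307674368000 = 5567902560.

5567902560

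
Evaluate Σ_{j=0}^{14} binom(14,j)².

40116600

Σ C(14,j)² is the coefficient of x^14 in (1+x)^14(1+x)^14 = (1+x)^28, i.e. C(28,14) = 40116600.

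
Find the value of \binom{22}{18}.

7315

C(22,18) = C(22,4) by symmetry.
C(22,4) = (22·21·20·19) / 4! = 175560 / 24 = 7315.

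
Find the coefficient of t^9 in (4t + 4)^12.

The general term is C(12,j)·(4t)^j·(4)^(12-j); the t^9 term has j = 9.
C(12,9) = 220.
Coefficient = C(12,9) · 4^9 · 4^3 = 220 · 262144 · 64 = 3690987520.

3690987520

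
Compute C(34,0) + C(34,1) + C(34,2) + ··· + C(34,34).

17179869184

The entries of row 34 sum to 2^34 = 17179869184.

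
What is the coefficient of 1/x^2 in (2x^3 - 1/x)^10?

180

General term: C(10,j)·(2x^3)^j·(-1/x)^(10-j), with x-exponent 3j − 1(10−j) = 4j − 10.
Set 4j − 10 = -2: j = 2.
C(10,2) = 45; 2^2 = 4; (-1)^8 = 1.
Coefficient = 45 · 4 · 1 = 180.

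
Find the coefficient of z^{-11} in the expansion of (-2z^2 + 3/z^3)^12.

General term: C(12,j)·(-2z^2)^j·(3/z^3)^(12-j), with z-exponent 2j − 3(12−j) = 5j − 36.
Set 5j − 36 = -11: j = 5.
C(12,5) = 792; (-2)^5 = -32; 3^7 = 2187.
Coefficient = 792 · (-32) · 2187 = -55427328.

-55427328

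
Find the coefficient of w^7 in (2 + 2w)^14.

56229888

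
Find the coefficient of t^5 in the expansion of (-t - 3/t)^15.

General term: C(15,j)·(-t)^j·(-3/t)^(15-j), with t-exponent 1j − 1(15−j) = 2j − 15.
Set 2j − 15 = 5: j = 10.
C(15,10) = 3003; (-1)^10 = 1; (-3)^5 = -243.
Coefficient = 3003 · 1 · (-243) = -729729.

-729729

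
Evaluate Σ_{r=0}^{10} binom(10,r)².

184756

Σ C(10,r)² is the coefficient of x^10 in (1+x)^10(1+x)^10 = (1+x)^20, i.e. C(20,10) = 184756.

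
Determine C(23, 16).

245157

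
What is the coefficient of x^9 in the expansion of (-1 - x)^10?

The general term is C(10,j)·(-1)^j·(-x)^(10-j); the x^9 term has j = 1.
C(10,1) = 10.
Coefficient = C(10,1) · (-1)^1 · (-1)^9 = 10 · (-1) · (-1) = 10.

10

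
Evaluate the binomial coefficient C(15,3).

455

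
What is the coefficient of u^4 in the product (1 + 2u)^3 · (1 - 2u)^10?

Coefficient of u^4 = Σ_{j} C(3,j)·2^j·C(10,4-j)·(-2)^(4-j) for j from 0 to 3.
= 3360 + (-5760) + 2160 + (-160) = -400.

-400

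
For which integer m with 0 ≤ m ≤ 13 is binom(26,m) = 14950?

4

C(26,m) increases on 0 ≤ m ≤ 13. C(26,3) = 2600 and C(26,4) = 14950, so m = 4.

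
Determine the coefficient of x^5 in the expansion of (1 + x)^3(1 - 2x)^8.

Coefficient of x^5 = Σ_{j} C(3,j)·1^j·C(8,5-j)·(-2)^(5-j) for j from 0 to 3.
= (-1792) + 3360 + (-1344) + 112 = 336.

336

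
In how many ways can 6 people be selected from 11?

462

This is C(11,6) = 462.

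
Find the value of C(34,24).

131128140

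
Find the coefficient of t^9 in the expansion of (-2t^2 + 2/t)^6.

-384

General term: C(6,j)·(-2t^2)^j·(2/t)^(6-j), with t-exponent 2j − 1(6−j) = 3j − 6.
Set 3j − 6 = 9: j = 5.
C(6,5) = 6; (-2)^5 = -32; 2^1 = 2.
Coefficient = 6 · (-32) · 2 = -384.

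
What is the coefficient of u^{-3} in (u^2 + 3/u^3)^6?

General term: C(6,j)·(u^2)^j·(3/u^3)^(6-j), with u-exponent 2j − 3(6−j) = 5j − 18.
Set 5j − 18 = -3: j = 3.
C(6,3) = 20; 1^3 = 1; 3^3 = 27.
Coefficient = 20 · 1 · 27 = 540.

540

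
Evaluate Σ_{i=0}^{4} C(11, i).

562

1 + 11 + 55 + 165 + 330 = 562.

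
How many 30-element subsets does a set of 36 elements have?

C(36,30) = C(36,6) by symmetry.
C(36,6) = (36·35·34·33·32·31) / 6! = 1402410240 / 720 = 1947792.

1947792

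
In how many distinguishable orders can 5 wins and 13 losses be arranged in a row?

Choose positions for the wins: C(18,5) = 8568.

8568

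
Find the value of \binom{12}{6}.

C(12,6) = (12·11·10·9·8·7) / 6! = 665280 / 720 = 924.

924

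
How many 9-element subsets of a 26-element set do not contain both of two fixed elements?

2778446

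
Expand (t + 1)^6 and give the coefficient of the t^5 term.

The general term is C(6,j)·(t)^j·(1)^(6-j); the t^5 term has j = 5.
C(6,5) = 6.
Coefficient = C(6,5) = 6.

6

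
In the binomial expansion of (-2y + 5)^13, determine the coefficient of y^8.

1029600000

The general term is C(13,j)·(-2y)^j·(5)^(13-j); the y^8 term has j = 8.
C(13,8) = 1287.
Coefficient = C(13,8) · (-2)^8 · 5^5 = 1287 · 256 · 3125 = 1029600000.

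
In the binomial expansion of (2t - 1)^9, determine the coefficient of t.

18

The general term is C(9,j)·(2t)^j·(-1)^(9-j); the t^1 term has j = 1.
C(9,1) = 9.
Coefficient = C(9,1) · 2^1 = 9 · 2 = 18.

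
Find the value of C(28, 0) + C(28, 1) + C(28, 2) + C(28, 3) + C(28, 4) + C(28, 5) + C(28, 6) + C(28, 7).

1 + 28 + 378 + 3276 + 20475 + 98280 + 376740 + 1184040 = 1683218.

1683218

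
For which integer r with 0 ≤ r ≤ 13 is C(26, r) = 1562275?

C(26,r) increases on 0 ≤ r ≤ 13. C(26,7) = 657800 and C(26,8) = 1562275, so r = 8.

8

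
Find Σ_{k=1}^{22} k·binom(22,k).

Differentiating (1+x)^22 and setting x=1: Σ k·C(22,k) = 22·2^21 = 46137344.

46137344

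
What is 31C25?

736281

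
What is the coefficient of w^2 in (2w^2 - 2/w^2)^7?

-4480

General term: C(7,j)·(2w^2)^j·(-2/w^2)^(7-j), with w-exponent 2j − 2(7−j) = 4j − 14.
Set 4j − 14 = 2: j = 4.
C(7,4) = 35; 2^4 = 16; (-2)^3 = -8.
Coefficient = 35 · 16 · (-8) = -4480.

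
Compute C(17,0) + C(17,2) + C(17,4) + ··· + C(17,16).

Half of (1+1)^17 + (1−1)^17 gives the even-index sum: 2^16 = 65536.

65536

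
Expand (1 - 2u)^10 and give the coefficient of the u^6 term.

The general term is C(10,j)·(1)^j·(-2u)^(10-j); the u^6 term has j = 4.
C(10,4) = 210.
Coefficient = C(10,4) · (-2)^6 = 210 · 64 = 13440.

13440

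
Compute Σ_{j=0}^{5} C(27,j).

101584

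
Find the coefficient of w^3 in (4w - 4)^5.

The general term is C(5,j)·(4w)^j·(-4)^(5-j); the w^3 term has j = 3.
C(5,3) = 10.
Coefficient = C(5,3) · 4^3 · (-4)^2 = 10 · 64 · 16 = 10240.

10240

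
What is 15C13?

105

C(15,13) = C(15,2) by symmetry.
C(15,2) = (15·14) / 2! = 210 / 2 = 105.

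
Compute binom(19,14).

11628

C(19,14) = C(19,5) by symmetry.
C(19,5) = (19·18·17·16·15) / 5! = 1395360 / 120 = 11628.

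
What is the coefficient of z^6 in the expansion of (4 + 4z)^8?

The general term is C(8,j)·(4)^j·(4z)^(8-j); the z^6 term has j = 2.
C(8,2) = 28.
Coefficient = C(8,2) · 4^2 · 4^6 = 28 · 16 · 4096 = 1835008.

1835008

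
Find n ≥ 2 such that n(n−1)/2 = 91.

14

n(n−1)/2 = 91 ⇒ n(n−1) = 182. Since 14·13 = 182, n = 14.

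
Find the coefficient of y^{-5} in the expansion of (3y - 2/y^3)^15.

General term: C(15,j)·(3y)^j·(-2/y^3)^(15-j), with y-exponent 1j − 3(15−j) = 4j − 45.
Set 4j − 45 = -5: j = 10.
C(15,10) = 3003; 3^10 = 59049; (-2)^5 = -32.
Coefficient = 3003 · 59049 · (-32) = -5674372704.

-5674372704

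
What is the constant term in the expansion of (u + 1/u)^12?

924

General term: C(12,j)·(u)^j·(1/u)^(12-j), with u-exponent 1j − 1(12−j) = 2j − 12.
Set 2j − 12 = 0: j = 6.
C(12,6) = 924; 1^6 = 1; 1^6 = 1.
Coefficient = 924 · 1 · 1 = 924.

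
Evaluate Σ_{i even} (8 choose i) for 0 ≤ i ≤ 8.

128

Even-i terms of row 8 sum to 2^7 = 128.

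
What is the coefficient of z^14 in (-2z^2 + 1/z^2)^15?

-2795520

General term: C(15,j)·(-2z^2)^j·(1/z^2)^(15-j), with z-exponent 2j − 2(15−j) = 4j − 30.
Set 4j − 30 = 14: j = 11.
C(15,11) = 1365; (-2)^11 = -2048; 1^4 = 1.
Coefficient = 1365 · (-2048) · 1 = -2795520.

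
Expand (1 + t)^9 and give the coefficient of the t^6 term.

84

The general term is C(9,j)·(1)^j·(t)^(9-j); the t^6 term has j = 3.
C(9,3) = 84.
Coefficient = C(9,3) = 84.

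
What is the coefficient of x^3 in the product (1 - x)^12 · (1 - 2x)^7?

-2432

Coefficient of x^3 = Σ_{j} C(12,j)·(-1)^j·C(7,3-j)·(-2)^(3-j) for j from 0 to 3.
= (-280) + (-1008) + (-924) + (-220) = -2432.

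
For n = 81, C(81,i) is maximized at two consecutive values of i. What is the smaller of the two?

For odd n = 81, C(81,i) peaks at i = (n−1)/2 and (n+1)/2; the smaller is 40.

40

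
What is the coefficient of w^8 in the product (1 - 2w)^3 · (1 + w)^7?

Coefficient of w^8 = Σ_{j} C(3,j)·(-2)^j·C(7,8-j)·1^(8-j) for j from 1 to 3.
= (-6) + 84 + (-168) = -90.

-90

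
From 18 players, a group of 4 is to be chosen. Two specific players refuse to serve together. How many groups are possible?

All 4-subsets: C(18,4) = 3060. Those containing both fixed elements: C(16,2) = 120.
3060 − 120 = 2940.

2940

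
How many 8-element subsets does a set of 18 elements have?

43758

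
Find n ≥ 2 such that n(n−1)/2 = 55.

11

n(n−1)/2 = 55 ⇒ n(n−1) = 110. Since 11·10 = 110, n = 11.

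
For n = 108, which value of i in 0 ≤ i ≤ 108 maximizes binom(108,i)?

54

C(108,i) is maximized at i = 108/2 = 54.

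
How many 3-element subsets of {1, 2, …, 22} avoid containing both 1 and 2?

All 3-subsets: C(22,3) = 1540. Those containing both fixed elements: C(20,1) = 20.
1540 − 20 = 1520.

1520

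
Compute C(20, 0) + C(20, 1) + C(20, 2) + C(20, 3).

1351

1 + 20 + 190 + 1140 = 1351.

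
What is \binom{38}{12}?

2707475148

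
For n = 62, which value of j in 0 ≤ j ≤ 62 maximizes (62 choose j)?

C(62,j) is maximized at j = 62/2 = 31.

31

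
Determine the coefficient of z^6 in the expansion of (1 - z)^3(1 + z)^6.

Coefficient of z^6 = Σ_{j} C(3,j)·(-1)^j·C(6,6-j)·1^(6-j) for j from 0 to 3.
= 1 + (-18) + 45 + (-20) = 8.

8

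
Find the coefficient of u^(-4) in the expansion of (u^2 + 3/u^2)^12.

1732104

General term: C(12,j)·(u^2)^j·(3/u^2)^(12-j), with u-exponent 2j − 2(12−j) = 4j − 24.
Set 4j − 24 = -4: j = 5.
C(12,5) = 792; 1^5 = 1; 3^7 = 2187.
Coefficient = 792 · 1 · 2187 = 1732104.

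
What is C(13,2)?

78

C(13,2) = (13·12) / 2! = 156 / 2 = 78.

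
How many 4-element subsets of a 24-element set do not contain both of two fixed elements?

10395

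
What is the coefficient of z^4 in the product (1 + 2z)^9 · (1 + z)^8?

Coefficient of z^4 = Σ_{j} C(9,j)·2^j·C(8,4-j)·1^(4-j) for j from 0 to 4.
= 70 + 1008 + 4032 + 5376 + 2016 = 12502.

12502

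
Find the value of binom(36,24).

1251677700

C(36,24) = C(36,12) by symmetry.
C(36,12) = (36·35·34·33·32·31·30·29·28·27·26·25) / 12! = 599555620984320000 / 479001600 = 1251677700.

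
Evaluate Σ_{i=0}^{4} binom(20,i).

6196

1 + 20 + 190 + 1140 + 4845 = 6196.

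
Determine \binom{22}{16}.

C(22,16) = C(22,6) by symmetry.
C(22,6) = (22·21·20·19·18·17) / 6! = 53721360 / 720 = 74613.

74613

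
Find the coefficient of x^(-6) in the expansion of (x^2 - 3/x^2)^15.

-98513415

General term: C(15,j)·(x^2)^j·(-3/x^2)^(15-j), with x-exponent 2j − 2(15−j) = 4j − 30.
Set 4j − 30 = -6: j = 6.
C(15,6) = 5005; 1^6 = 1; (-3)^9 = -19683.
Coefficient = 5005 · 1 · (-19683) = -98513415.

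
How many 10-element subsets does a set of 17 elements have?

19448

C(17,10) = C(17,7) by symmetry.
C(17,7) = (17·16·15·14·13·12·11) / 7! = 98017920 / 5040 = 19448.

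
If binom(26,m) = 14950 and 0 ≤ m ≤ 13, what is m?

4

C(26,m) increases on 0 ≤ m ≤ 13. C(26,3) = 2600 and C(26,4) = 14950, so m = 4.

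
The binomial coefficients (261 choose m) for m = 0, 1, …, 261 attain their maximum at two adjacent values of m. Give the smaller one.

130

For odd n = 261, C(261,m) peaks at m = (n−1)/2 and (n+1)/2; the smaller is 130.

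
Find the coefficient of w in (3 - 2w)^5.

The general term is C(5,j)·(3)^j·(-2w)^(5-j); the w^1 term has j = 4.
C(5,4) = 5.
Coefficient = C(5,4) · 3^4 · (-2)^1 = 5 · 81 · (-2) = -810.

-810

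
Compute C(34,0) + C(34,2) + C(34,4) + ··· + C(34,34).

8589934592

Even-i terms of row 34 sum to 2^33 = 8589934592.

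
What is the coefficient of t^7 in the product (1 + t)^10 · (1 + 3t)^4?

Coefficient of t^7 = Σ_{j} C(10,j)·1^j·C(4,7-j)·3^(7-j) for j from 3 to 7.
= 9720 + 22680 + 13608 + 2520 + 120 = 48648.

48648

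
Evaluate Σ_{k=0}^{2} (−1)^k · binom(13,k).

66

The partial alternating sum Σ_{k=0}^{2} (−1)^k C(13,k) = (−1)^2 C(12,2) = 66.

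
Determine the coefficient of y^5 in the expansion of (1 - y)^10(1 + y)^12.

90

Coefficient of y^5 = Σ_{j} C(10,j)·(-1)^j·C(12,5-j)·1^(5-j) for j from 0 to 5.
= 792 + (-4950) + 9900 + (-7920) + 2520 + (-252) = 90.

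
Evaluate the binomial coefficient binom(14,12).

91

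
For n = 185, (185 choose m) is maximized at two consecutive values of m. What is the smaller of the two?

For odd n = 185, C(185,m) peaks at m = (n−1)/2 and (n+1)/2; the smaller is 92.

92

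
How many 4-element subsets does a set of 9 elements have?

126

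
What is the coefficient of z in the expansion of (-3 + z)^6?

The general term is C(6,j)·(-3)^j·(z)^(6-j); the z^1 term has j = 5.
C(6,5) = 6.
Coefficient = C(6,5) · (-3)^5 = 6 · (-243) = -1458.

-1458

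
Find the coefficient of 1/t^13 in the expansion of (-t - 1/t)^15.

-15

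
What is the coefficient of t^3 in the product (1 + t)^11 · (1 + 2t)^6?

Coefficient of t^3 = Σ_{j} C(11,j)·1^j·C(6,3-j)·2^(3-j) for j from 0 to 3.
= 160 + 660 + 660 + 165 = 1645.

1645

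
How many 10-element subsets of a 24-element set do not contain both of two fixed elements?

All 10-subsets: C(24,10) = 1961256. Those containing both fixed elements: C(22,8) = 319770.
1961256 − 319770 = 1641486.

1641486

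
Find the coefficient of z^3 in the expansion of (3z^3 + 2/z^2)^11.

7185024

General term: C(11,j)·(3z^3)^j·(2/z^2)^(11-j), with z-exponent 3j − 2(11−j) = 5j − 22.
Set 5j − 22 = 3: j = 5.
C(11,5) = 462; 3^5 = 243; 2^6 = 64.
Coefficient = 462 · 243 · 64 = 7185024.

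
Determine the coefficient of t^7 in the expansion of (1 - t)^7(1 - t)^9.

(1 - t)^7(1 - t)^9 = (1 - t)^16, so the coefficient of t^7 is C(16,7)·(-1)^7 = 11440·-1 = -11440.

-11440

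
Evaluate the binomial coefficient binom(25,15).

3268760

C(25,15) = C(25,10) by symmetry.
C(25,10) = (25·24·23·22·21·20·19·18·17·16) / 10! = 11861676288000 / 3628800 = 3268760.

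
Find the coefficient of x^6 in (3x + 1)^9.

61236

The general term is C(9,j)·(3x)^j·(1)^(9-j); the x^6 term has j = 6.
C(9,6) = 84.
Coefficient = C(9,6) · 3^6 = 84 · 729 = 61236.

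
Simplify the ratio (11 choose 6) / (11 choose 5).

C(n,k+1)/C(n,k) = (n−k)/(k+1) = (11−5)/(5+1) = 6/6 = 1.

1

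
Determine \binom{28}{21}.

1184040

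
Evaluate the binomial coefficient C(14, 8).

3003

C(14,8) = C(14,6) by symmetry.
C(14,6) = (14·13·12·11·10·9) / 6! = 2162160 / 720 = 3003.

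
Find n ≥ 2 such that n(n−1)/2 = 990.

45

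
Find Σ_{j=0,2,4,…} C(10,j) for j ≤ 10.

512

Half of (1+1)^10 + (1−1)^10 gives the even-index sum: 2^9 = 512.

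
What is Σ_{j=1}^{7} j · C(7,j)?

Since j·C(7,j) = 7·C(6,j−1), the sum is 7·2^6 = 7·64 = 448.

448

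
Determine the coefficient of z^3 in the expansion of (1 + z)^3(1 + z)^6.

84

(1 + z)^3(1 + z)^6 = (1 + z)^9, so the coefficient of z^3 is C(9,3)·1^3 = 84·1 = 84.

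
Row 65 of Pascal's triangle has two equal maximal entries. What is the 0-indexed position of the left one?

For odd n = 65, C(65,k) peaks at k = (n−1)/2 and (n+1)/2; the smaller is 32.

32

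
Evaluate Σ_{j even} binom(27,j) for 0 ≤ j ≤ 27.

67108864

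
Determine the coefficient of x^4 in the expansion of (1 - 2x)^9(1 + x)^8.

Coefficient of x^4 = Σ_{j} C(9,j)·(-2)^j·C(8,4-j)·1^(4-j) for j from 0 to 4.
= 70 + (-1008) + 4032 + (-5376) + 2016 = -266.

-266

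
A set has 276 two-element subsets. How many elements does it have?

n(n−1)/2 = 276 ⇒ n(n−1) = 552. Since 24·23 = 552, n = 24.

24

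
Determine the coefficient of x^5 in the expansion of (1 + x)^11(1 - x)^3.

Coefficient of x^5 = Σ_{j} C(11,j)·1^j·C(3,5-j)·(-1)^(5-j) for j from 2 to 5.
= (-55) + 495 + (-990) + 462 = -88.

-88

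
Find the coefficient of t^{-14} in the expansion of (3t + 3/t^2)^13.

1139940945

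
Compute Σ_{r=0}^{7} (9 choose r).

502

1 + 9 + 36 + 84 + 126 + 126 + 84 + 36 = 502.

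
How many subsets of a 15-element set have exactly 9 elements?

Choose the 9 positions: C(15,9) = 5005.

5005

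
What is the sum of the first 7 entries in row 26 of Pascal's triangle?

313912

1 + 26 + 325 + 2600 + 14950 + 65780 + 230230 = 313912.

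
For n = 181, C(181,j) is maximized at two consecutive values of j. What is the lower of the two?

90

For odd n = 181, C(181,j) peaks at j = (n−1)/2 and (n+1)/2; the lower is 90.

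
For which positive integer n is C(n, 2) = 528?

n(n−1)/2 = 528 ⇒ n(n−1) = 1056. Since 33·32 = 1056, n = 33.

33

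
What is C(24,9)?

1307504

C(24,9) = (24·23·22·21·20·19·18·17·16) / 9! = 474467051520 / 362880 = 1307504.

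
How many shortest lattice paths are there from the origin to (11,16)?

13037895

Each path is a sequence of 27 steps with 11 rights: C(27,11) = 13037895.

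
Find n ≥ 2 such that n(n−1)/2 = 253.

23

n(n−1)/2 = 253 ⇒ n(n−1) = 506. Since 23·22 = 506, n = 23.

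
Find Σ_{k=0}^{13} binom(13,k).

The entries of row 13 sum to 2^13 = 8192.

8192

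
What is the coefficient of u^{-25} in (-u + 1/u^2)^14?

-14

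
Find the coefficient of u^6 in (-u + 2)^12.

The general term is C(12,j)·(-u)^j·(2)^(12-j); the u^6 term has j = 6.
C(12,6) = 924.
Coefficient = C(12,6) · 2^6 = 924 · 64 = 59136.

59136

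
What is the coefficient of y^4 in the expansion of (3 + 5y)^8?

3543750

The general term is C(8,j)·(3)^j·(5y)^(8-j); the y^4 term has j = 4.
C(8,4) = 70.
Coefficient = C(8,4) · 3^4 · 5^4 = 70 · 81 · 625 = 3543750.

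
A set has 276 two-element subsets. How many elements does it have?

24

n(n−1)/2 = 276 ⇒ n(n−1) = 552. Since 24·23 = 552, n = 24.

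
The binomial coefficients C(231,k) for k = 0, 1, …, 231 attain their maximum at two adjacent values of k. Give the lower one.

115

For odd n = 231, C(231,k) peaks at k = (n−1)/2 and (n+1)/2; the lower is 115.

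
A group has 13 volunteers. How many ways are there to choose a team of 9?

This is C(13,9) = 715.

715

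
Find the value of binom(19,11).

75582

C(19,11) = C(19,8) by symmetry.
C(19,8) = (19·18·17·16·15·14·13·12) / 8! = 3047466240 / 40320 = 75582.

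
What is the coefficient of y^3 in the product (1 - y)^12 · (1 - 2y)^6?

Coefficient of y^3 = Σ_{j} C(12,j)·(-1)^j·C(6,3-j)·(-2)^(3-j) for j from 0 to 3.
= (-160) + (-720) + (-792) + (-220) = -1892.

-1892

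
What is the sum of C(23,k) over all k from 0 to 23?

The entries of row 23 sum to 2^23 = 8388608.

8388608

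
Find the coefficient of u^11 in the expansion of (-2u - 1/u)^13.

-53248

General term: C(13,j)·(-2u)^j·(-1/u)^(13-j), with u-exponent 1j − 1(13−j) = 2j − 13.
Set 2j − 13 = 11: j = 12.
C(13,12) = 13; (-2)^12 = 4096; (-1)^1 = -1.
Coefficient = 13 · 4096 · (-1) = -53248.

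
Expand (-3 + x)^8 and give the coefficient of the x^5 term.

The general term is C(8,j)·(-3)^j·(x)^(8-j); the x^5 term has j = 3.
C(8,3) = 56.
Coefficient = C(8,3) · (-3)^3 = 56 · (-27) = -1512.

-1512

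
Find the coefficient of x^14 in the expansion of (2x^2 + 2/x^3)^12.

270336

General term: C(12,j)·(2x^2)^j·(2/x^3)^(12-j), with x-exponent 2j − 3(12−j) = 5j − 36.
Set 5j − 36 = 14: j = 10.
C(12,10) = 66; 2^10 = 1024; 2^2 = 4.
Coefficient = 66 · 1024 · 4 = 270336.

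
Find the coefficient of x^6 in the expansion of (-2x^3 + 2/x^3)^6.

General term: C(6,j)·(-2x^3)^j·(2/x^3)^(6-j), with x-exponent 3j − 3(6−j) = 6j − 18.
Set 6j − 18 = 6: j = 4.
C(6,4) = 15; (-2)^4 = 16; 2^2 = 4.
Coefficient = 15 · 16 · 4 = 960.

960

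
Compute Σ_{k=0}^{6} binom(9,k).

466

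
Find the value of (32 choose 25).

3365856

C(32,25) = C(32,7) by symmetry.
C(32,7) = (32·31·30·29·28·27·26) / 7! = 16963914240 / 5040 = 3365856.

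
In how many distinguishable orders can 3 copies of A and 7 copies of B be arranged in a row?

120

Choose positions for the A's: C(10,3) = 120.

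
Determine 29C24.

118755

C(29,24) = C(29,5) by symmetry.
C(29,5) = (29·28·27·26·25) / 5! = 14250600 / 120 = 118755.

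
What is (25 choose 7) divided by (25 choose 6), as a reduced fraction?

19/7

C(n,k+1)/C(n,k) = (n−k)/(k+1) = (25−6)/(6+1) = 19/7.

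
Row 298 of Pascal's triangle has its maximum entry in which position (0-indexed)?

149

C(298,m) is maximized at m = 298/2 = 149.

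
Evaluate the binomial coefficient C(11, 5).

462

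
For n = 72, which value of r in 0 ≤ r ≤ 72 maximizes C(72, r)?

36

C(72,r) is maximized at r = 72/2 = 36.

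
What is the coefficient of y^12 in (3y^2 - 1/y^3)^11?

1082565

General term: C(11,j)·(3y^2)^j·(-1/y^3)^(11-j), with y-exponent 2j − 3(11−j) = 5j − 33.
Set 5j − 33 = 12: j = 9.
C(11,9) = 55; 3^9 = 19683; (-1)^2 = 1.
Coefficient = 55 · 19683 · 1 = 1082565.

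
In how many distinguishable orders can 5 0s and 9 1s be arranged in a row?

Choose positions for the 0s: C(14,5) = 2002.

2002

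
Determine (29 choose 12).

51895935

C(29,12) = (29·28·27·26·25·24·23·22·21·20·19·18) / 12! = 24858235898496000 / 479001600 = 51895935.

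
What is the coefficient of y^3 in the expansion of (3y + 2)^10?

414720

The general term is C(10,j)·(3y)^j·(2)^(10-j); the y^3 term has j = 3.
C(10,3) = 120.
Coefficient = C(10,3) · 3^3 · 2^7 = 120 · 27 · 128 = 414720.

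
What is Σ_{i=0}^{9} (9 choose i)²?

Σ C(9,i)² is the coefficient of x^9 in (1+x)^9(1+x)^9 = (1+x)^18, i.e. C(18,9) = 48620.

48620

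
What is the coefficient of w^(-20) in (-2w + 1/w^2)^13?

General term: C(13,j)·(-2w)^j·(1/w^2)^(13-j), with w-exponent 1j − 2(13−j) = 3j − 26.
Set 3j − 26 = -20: j = 2.
C(13,2) = 78; (-2)^2 = 4; 1^11 = 1.
Coefficient = 78 · 4 · 1 = 312.

312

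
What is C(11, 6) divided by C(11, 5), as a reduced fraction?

1

C(n,k+1)/C(n,k) = (n−k)/(k+1) = (11−5)/(5+1) = 6/6 = 1.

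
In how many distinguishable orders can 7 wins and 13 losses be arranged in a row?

77520

Choose positions for the wins: C(20,7) = 77520.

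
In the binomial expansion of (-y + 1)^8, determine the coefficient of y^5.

-56

The general term is C(8,j)·(-y)^j·(1)^(8-j); the y^5 term has j = 5.
C(8,5) = 56.
Coefficient = C(8,5) · (-1)^5 = 56 · (-1) = -56.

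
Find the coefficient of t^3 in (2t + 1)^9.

672

The general term is C(9,j)·(2t)^j·(1)^(9-j); the t^3 term has j = 3.
C(9,3) = 84.
Coefficient = C(9,3) · 2^3 = 84 · 8 = 672.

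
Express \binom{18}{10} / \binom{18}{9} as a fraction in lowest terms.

9/10

C(n,k+1)/C(n,k) = (n−k)/(k+1) = (18−9)/(9+1) = 9/10.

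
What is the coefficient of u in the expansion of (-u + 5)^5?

-3125

The general term is C(5,j)·(-u)^j·(5)^(5-j); the u^1 term has j = 1.
C(5,1) = 5.
Coefficient = C(5,1) · (-1)^1 · 5^4 = 5 · (-1) · 625 = -3125.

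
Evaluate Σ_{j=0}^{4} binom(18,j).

1 + 18 + 153 + 816 + 3060 = 4048.

4048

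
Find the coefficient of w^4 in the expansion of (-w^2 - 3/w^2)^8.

1512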